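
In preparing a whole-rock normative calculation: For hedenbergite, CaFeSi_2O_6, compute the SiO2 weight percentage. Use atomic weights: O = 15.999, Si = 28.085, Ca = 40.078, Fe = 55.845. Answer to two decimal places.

48.44 wt%

Formula mass = 248.087 g/mol.
2 Si → 2.0000 mol SiO2 per formula unit; M(SiO2) = 60.083, so SiO2 mass = 120.166 g.
120.166/248.087 × 100 = 48.44 wt%.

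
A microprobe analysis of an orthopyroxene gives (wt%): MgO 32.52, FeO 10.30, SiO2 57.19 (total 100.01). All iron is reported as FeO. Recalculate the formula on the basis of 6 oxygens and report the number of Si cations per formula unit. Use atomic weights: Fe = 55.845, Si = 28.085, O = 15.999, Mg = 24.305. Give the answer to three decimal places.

MgO (M=40.304): mol = 0.80687; Mg = 0.80687, O = 0.80687.
FeO (M=71.844): mol = 0.14337; Fe = 0.14337, O = 0.14337.
SiO2 (M=60.083): mol = 0.95185; Si = 0.95185, O = 1.90370.
ΣO = 2.85394; factor = 6/ΣO = 2.10236.
Si apfu = 0.95185 × 2.10236 = 2.001.

2.001 Si apfu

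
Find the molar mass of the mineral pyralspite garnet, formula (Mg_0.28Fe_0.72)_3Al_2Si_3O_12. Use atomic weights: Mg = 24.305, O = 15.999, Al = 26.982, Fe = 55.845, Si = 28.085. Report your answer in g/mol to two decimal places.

471.25 g/mol

The formula mass is the sum 0.84(24.305) + 2.16(55.845) + 2(26.982) + 3(28.085) + 12(15.999).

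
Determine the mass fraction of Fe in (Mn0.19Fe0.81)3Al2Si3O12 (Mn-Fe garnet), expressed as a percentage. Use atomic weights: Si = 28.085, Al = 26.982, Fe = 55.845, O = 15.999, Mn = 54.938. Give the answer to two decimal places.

Formula mass = 0.57*54.938 + 2.43*55.845 + 2*26.982 + 3*28.085 + 12*15.999 = 497.225 g/mol, of which 135.703 g is Fe.
So Fe makes up 135.703/497.225 = 0.2729 of the mass, i.e. 27.29%.

27.29 mass %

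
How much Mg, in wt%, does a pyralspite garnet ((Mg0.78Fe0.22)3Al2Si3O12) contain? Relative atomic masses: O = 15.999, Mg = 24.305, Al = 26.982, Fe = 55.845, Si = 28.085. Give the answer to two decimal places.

Molar mass of (Mg0.78Fe0.22)3Al2Si3O12: 2.34*24.305 + 0.66*55.845 + 2*26.982 + 3*28.085 + 12*15.999 = 423.938 g/mol.
Mass of Mg per formula unit: 2.34 × 24.305 = 56.874 g.
Weight fraction Mg = 56.874 / 423.938 = 0.1342.

13.42 wt%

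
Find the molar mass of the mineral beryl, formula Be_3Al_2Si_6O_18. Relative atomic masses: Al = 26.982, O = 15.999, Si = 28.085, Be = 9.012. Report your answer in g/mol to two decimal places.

537.49 g/mol

Be: 3 × 9.012 = 27.0360
Al: 2 × 26.982 = 53.9640
Si: 6 × 28.085 = 168.5100
O: 18 × 15.999 = 287.9820
Summing the contributions gives the formula mass.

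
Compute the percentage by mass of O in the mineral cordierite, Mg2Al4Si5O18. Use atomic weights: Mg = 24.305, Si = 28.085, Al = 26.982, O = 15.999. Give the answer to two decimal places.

49.23 wt%

Formula mass = 2×24.305 + 4×26.982 + 5×28.085 + 18×15.999 = 584.945 g/mol, of which 287.982 g is O.
So O makes up 287.982/584.945 = 0.4923 of the mass, i.e. 49.23%.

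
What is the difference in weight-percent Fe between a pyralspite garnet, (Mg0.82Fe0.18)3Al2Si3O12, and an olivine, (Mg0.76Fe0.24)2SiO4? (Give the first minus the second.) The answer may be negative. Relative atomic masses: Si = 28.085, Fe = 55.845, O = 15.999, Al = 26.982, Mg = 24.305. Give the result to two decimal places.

-10.02 percentage points

Fe in (Mg0.82Fe0.18)3Al2Si3O12: molar mass 420.154 g/mol; 0.54×55.845 = 30.156 g → 7.18 wt%.
Fe in (Mg0.76Fe0.24)2SiO4: molar mass 155.830 g/mol; 0.48×55.845 = 26.806 g → 17.20 wt%.
Difference = 7.18 − 17.20 = -10.02 percentage points.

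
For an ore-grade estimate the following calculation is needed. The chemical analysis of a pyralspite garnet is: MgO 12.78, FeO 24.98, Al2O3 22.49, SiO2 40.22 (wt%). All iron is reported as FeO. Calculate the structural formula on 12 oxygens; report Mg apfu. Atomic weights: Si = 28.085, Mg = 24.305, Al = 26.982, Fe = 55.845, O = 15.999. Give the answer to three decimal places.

12.78 wt% MgO ÷ 40.304 g/mol = 0.31709 mol, giving 0.31709 Mg and 0.31709 O.
24.98 wt% FeO ÷ 71.844 g/mol = 0.34770 mol, giving 0.34770 Fe and 0.34770 O.
22.49 wt% Al2O3 ÷ 101.961 g/mol = 0.22057 mol, giving 0.44114 Al and 0.66171 O.
40.22 wt% SiO2 ÷ 60.083 g/mol = 0.66941 mol, giving 0.66941 Si and 1.33882 O.
Oxygen sums to 2.66532; scaling by 12/2.66532 = 4.50227 puts the formula on 12 O.
Mg: 0.31709 × 4.50227 = 1.428 atoms per formula unit.

1.428 Mg apfu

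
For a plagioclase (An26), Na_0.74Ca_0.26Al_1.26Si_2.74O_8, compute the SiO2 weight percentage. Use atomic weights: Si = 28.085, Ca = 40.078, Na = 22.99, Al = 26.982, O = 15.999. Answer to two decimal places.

61.80 wt%

Formula mass = 266.375 g/mol.
2.74 Si → 2.7400 mol SiO2 per formula unit; M(SiO2) = 60.083, so SiO2 mass = 164.627 g.
164.627/266.375 × 100 = 61.80 wt%.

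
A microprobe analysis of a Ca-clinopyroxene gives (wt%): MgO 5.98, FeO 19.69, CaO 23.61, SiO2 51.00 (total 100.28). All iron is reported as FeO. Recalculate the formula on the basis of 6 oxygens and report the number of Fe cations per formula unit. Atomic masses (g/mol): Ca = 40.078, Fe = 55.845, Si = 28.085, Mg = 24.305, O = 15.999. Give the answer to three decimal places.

0.647 Fe apfu

MgO (M=40.304): mol = 0.14837; Mg = 0.14837, O = 0.14837.
FeO (M=71.844): mol = 0.27407; Fe = 0.27407, O = 0.27407.
CaO (M=56.077): mol = 0.42103; Ca = 0.42103, O = 0.42103.
SiO2 (M=60.083): mol = 0.84883; Si = 0.84883, O = 1.69766.
ΣO = 2.54113; factor = 6/ΣO = 2.36115.
Fe apfu = 0.27407 × 2.36115 = 0.647.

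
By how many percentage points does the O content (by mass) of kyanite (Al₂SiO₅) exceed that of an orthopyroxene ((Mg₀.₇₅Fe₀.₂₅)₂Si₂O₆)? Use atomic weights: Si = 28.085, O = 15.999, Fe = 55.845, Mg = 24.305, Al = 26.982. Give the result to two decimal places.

First mineral: 79.995 g O in 162.044 g formula = 49.37 wt% O.
Second mineral: 95.994 g O in 216.544 g formula = 44.33 wt% O.
49.37% − 44.33% gives a difference of 5.04 percentage points.

5.04 percentage points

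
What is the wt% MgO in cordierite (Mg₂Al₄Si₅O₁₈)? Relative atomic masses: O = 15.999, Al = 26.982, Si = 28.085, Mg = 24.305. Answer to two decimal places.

13.78 wt%

Molar mass of Mg₂Al₄Si₅O₁₈ = 2·24.305 + 4·26.982 + 5·28.085 + 18·15.999 = 584.945 g/mol.
Each formula unit contains 2 Mg, equivalent to 2/1 = 2.0000 mol MgO.
M(MgO) = 1×24.305 + 1×15.999 = 40.304 g/mol.
Mass of MgO per formula unit = 2.0000 × 40.304 = 80.608 g.
MgO wt% = 80.608 / 584.945 × 100 = 13.78%.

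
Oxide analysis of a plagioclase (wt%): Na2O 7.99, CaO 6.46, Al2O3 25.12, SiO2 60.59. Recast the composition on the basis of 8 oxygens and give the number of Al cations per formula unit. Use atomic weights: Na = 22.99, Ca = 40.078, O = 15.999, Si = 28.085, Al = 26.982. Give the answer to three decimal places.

7.99 wt% Na2O ÷ 61.979 g/mol = 0.12891 mol, giving 0.25782 Na and 0.12891 O.
6.46 wt% CaO ÷ 56.077 g/mol = 0.11520 mol, giving 0.11520 Ca and 0.11520 O.
25.12 wt% Al2O3 ÷ 101.961 g/mol = 0.24637 mol, giving 0.49274 Al and 0.73911 O.
60.59 wt% SiO2 ÷ 60.083 g/mol = 1.00844 mol, giving 1.00844 Si and 2.01688 O.
Oxygen sums to 3.00010; scaling by 8/3.00010 = 2.66658 puts the formula on 8 O.
Al: 0.49274 × 2.66658 = 1.314 atoms per formula unit.

1.314 Al apfu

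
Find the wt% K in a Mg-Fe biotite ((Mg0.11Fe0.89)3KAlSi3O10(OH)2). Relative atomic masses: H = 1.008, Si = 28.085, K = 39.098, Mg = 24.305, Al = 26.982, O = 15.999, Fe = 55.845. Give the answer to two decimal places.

Formula mass = 0.33×24.305 + 2.67×55.845 + 1×39.098 + 1×26.982 + 3×28.085 + 12×15.999 + 2×1.008 = 501.466 g/mol, of which 39.098 g is K.
So K makes up 39.098/501.466 = 0.0780 of the mass, i.e. 7.80%.

7.80 wt%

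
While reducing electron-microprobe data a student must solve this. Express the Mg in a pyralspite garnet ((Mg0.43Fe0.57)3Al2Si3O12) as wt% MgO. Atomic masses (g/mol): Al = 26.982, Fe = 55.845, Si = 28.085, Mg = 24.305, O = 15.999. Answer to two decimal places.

11.38 wt%

Formula mass = 457.055 g/mol.
1.29 Mg → 1.2900 mol MgO per formula unit; M(MgO) = 40.304, so MgO mass = 51.992 g.
51.992/457.055 × 100 = 11.38 wt%.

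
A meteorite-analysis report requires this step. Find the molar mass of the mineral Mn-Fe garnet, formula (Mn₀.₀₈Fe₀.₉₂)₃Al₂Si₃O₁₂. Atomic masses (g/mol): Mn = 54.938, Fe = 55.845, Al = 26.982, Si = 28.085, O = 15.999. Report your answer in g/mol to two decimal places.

M = 0.24*54.938 + 2.76*55.845 + 2*26.982 + 3*28.085 + 12*15.999

497.52 g/mol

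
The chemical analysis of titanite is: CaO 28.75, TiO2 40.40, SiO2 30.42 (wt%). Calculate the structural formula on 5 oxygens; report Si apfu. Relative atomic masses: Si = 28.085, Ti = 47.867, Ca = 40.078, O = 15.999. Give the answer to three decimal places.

28.75 wt% CaO ÷ 56.077 g/mol = 0.51269 mol, giving 0.51269 Ca and 0.51269 O.
40.40 wt% TiO2 ÷ 79.865 g/mol = 0.50585 mol, giving 0.50585 Ti and 1.01170 O.
30.42 wt% SiO2 ÷ 60.083 g/mol = 0.50630 mol, giving 0.50630 Si and 1.01260 O.
Oxygen sums to 2.53699; scaling by 5/2.53699 = 1.97084 puts the formula on 5 O.
Si: 0.50630 × 1.97084 = 0.998 atoms per formula unit.

0.998 Si apfu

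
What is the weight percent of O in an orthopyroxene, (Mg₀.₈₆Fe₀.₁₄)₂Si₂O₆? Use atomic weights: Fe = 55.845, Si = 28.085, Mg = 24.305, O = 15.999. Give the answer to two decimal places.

45.80 mass %

Formula mass = 1.72*24.305 + 0.28*55.845 + 2*28.085 + 6*15.999 = 209.605 g/mol, of which 95.994 g is O.
So O makes up 95.994/209.605 = 0.4580 of the mass, i.e. 45.80%.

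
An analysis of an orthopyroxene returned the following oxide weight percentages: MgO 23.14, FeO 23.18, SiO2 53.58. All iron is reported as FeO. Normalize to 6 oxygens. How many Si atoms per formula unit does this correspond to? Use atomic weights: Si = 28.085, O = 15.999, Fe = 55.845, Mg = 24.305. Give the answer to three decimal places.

MgO: 23.14/40.304 = 0.57414 mol → 0.57414 mol Mg, 0.57414 mol O.
FeO: 23.18/71.844 = 0.32264 mol → 0.32264 mol Fe, 0.32264 mol O.
SiO2: 53.58/60.083 = 0.89177 mol → 0.89177 mol Si, 1.78354 mol O.
Total oxygen = 2.68032 mol. Normalization factor = 6/2.68032 = 2.23854.
Si per 6 O = 0.89177 × 2.23854 = 1.996.

1.996 Si apfu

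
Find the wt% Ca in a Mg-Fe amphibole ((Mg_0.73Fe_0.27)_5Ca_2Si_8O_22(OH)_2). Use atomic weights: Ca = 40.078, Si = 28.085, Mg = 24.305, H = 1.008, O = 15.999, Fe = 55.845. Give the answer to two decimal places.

9.38 mass %

M((Mg_0.73Fe_0.27)_5Ca_2Si_8O_22(OH)_2) = 854.932 g/mol.
Ca contributes 2 × 40.078 = 80.156 g per mole.
80.156/854.932 = 0.0938 → 9.38%.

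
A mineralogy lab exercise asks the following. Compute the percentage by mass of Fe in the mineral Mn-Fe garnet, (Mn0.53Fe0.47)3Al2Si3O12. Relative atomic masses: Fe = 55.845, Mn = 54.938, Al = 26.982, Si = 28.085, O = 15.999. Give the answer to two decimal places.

15.87 weight percent

M((Mn0.53Fe0.47)3Al2Si3O12) = 496.300 g/mol.
Fe contributes 1.41 × 55.845 = 78.741 g per mole.
78.741/496.300 = 0.1587 → 15.87%.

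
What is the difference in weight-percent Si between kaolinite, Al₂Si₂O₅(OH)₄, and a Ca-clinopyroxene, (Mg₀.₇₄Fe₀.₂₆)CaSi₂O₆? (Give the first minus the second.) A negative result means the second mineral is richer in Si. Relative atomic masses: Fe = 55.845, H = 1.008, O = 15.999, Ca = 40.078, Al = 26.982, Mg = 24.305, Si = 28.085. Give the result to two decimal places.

Si in Al₂Si₂O₅(OH)₄: molar mass 258.157 g/mol; 2×28.085 = 56.170 g → 21.76 wt%.
Si in (Mg₀.₇₄Fe₀.₂₆)CaSi₂O₆: molar mass 224.747 g/mol; 2×28.085 = 56.170 g → 24.99 wt%.
Difference = 21.76 − 24.99 = -3.23 percentage points.

-3.23 percentage points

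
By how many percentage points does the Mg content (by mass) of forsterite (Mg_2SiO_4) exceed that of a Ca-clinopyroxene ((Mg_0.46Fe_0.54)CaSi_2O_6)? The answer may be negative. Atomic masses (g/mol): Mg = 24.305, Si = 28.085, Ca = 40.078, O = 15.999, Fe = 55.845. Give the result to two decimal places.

29.76 percentage points

Mg in Mg_2SiO_4: molar mass 140.691 g/mol; 2×24.305 = 48.610 g → 34.55 wt%.
Mg in (Mg_0.46Fe_0.54)CaSi_2O_6: molar mass 233.579 g/mol; 0.46×24.305 = 11.180 g → 4.79 wt%.
Difference = 34.55 − 4.79 = 29.76 percentage points.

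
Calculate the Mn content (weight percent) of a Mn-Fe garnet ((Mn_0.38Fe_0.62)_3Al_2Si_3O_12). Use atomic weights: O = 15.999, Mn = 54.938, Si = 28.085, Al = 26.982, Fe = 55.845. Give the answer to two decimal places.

12.61 weight percent

Formula mass = 1.14×54.938 + 1.86×55.845 + 2×26.982 + 3×28.085 + 12×15.999 = 496.708 g/mol, of which 62.629 g is Mn.
So Mn makes up 62.629/496.708 = 0.1261 of the mass, i.e. 12.61%.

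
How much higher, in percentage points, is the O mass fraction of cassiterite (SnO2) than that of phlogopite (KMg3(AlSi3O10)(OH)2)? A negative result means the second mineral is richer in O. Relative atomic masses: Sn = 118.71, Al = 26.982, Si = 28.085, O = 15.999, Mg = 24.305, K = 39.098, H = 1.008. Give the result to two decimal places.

First mineral: 31.998 g O in 150.708 g formula = 21.23 wt% O.
Second mineral: 191.988 g O in 417.254 g formula = 46.01 wt% O.
21.23% − 46.01% gives a difference of -24.78 percentage points.

-24.78 percentage points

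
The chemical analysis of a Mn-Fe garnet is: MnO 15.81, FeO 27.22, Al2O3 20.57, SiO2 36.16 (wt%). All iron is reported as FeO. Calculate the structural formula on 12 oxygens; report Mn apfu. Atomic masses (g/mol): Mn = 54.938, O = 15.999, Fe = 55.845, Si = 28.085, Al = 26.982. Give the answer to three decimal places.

1.109 Mn apfu

MnO: 15.81/70.937 = 0.22287 mol → 0.22287 mol Mn, 0.22287 mol O.
FeO: 27.22/71.844 = 0.37888 mol → 0.37888 mol Fe, 0.37888 mol O.
Al2O3: 20.57/101.961 = 0.20174 mol → 0.40348 mol Al, 0.60522 mol O.
SiO2: 36.16/60.083 = 0.60183 mol → 0.60183 mol Si, 1.20366 mol O.
Total oxygen = 2.41063 mol. Normalization factor = 12/2.41063 = 4.97795.
Mn per 12 O = 0.22287 × 4.97795 = 1.109.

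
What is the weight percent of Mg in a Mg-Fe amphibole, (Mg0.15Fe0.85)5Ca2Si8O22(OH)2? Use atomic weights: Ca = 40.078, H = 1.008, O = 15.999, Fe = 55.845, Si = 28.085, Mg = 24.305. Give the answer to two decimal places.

M((Mg0.15Fe0.85)5Ca2Si8O22(OH)2) = 946.398 g/mol.
Mg contributes 0.75 × 24.305 = 18.229 g per mole.
18.229/946.398 = 0.0193 → 1.93%.

1.93 wt%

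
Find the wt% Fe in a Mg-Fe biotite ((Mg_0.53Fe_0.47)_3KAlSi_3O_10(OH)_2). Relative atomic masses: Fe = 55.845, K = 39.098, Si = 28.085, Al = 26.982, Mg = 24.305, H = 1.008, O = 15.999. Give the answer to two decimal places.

Formula mass = 1.59·24.305 + 1.41·55.845 + 1·39.098 + 1·26.982 + 3·28.085 + 12·15.999 + 2·1.008 = 461.725 g/mol, of which 78.741 g is Fe.
So Fe makes up 78.741/461.725 = 0.1705 of the mass, i.e. 17.05%.

17.05 weight percent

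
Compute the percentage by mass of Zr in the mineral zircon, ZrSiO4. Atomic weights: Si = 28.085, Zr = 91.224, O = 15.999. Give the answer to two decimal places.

Molar mass of ZrSiO4: 1*91.224 + 1*28.085 + 4*15.999 = 183.305 g/mol.
Mass of Zr per formula unit: 1 × 91.224 = 91.224 g.
Weight fraction Zr = 91.224 / 183.305 = 0.4977.

49.77 mass %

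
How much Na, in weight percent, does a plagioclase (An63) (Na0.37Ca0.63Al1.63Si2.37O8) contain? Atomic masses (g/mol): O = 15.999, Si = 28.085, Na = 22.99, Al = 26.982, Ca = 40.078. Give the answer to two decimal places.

Molar mass of Na0.37Ca0.63Al1.63Si2.37O8: 0.37·22.99 + 0.63·40.078 + 1.63·26.982 + 2.37·28.085 + 8·15.999 = 272.290 g/mol.
Mass of Na per formula unit: 0.37 × 22.99 = 8.506 g.
Weight fraction Na = 8.506 / 272.290 = 0.0312.

3.12 weight percent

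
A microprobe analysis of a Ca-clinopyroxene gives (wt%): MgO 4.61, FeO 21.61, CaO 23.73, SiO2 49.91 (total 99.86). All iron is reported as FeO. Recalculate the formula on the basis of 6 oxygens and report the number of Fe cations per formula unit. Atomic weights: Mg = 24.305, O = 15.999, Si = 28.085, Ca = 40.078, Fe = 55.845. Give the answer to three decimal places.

MgO: 4.61/40.304 = 0.11438 mol → 0.11438 mol Mg, 0.11438 mol O.
FeO: 21.61/71.844 = 0.30079 mol → 0.30079 mol Fe, 0.30079 mol O.
CaO: 23.73/56.077 = 0.42317 mol → 0.42317 mol Ca, 0.42317 mol O.
SiO2: 49.91/60.083 = 0.83068 mol → 0.83068 mol Si, 1.66136 mol O.
Total oxygen = 2.49970 mol. Normalization factor = 6/2.49970 = 2.40029.
Fe per 6 O = 0.30079 × 2.40029 = 0.722.

0.722 Fe apfu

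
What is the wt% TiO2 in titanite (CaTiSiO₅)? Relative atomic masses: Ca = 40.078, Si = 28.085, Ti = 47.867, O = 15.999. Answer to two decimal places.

Molar mass of CaTiSiO₅ = 1*40.078 + 1*47.867 + 1*28.085 + 5*15.999 = 196.025 g/mol.
Each formula unit contains 1 Ti, equivalent to 1/1 = 1.0000 mol TiO2.
M(TiO2) = 1×47.867 + 2×15.999 = 79.865 g/mol.
Mass of TiO2 per formula unit = 1.0000 × 79.865 = 79.865 g.
TiO2 wt% = 79.865 / 196.025 × 100 = 40.74%.

40.74 wt%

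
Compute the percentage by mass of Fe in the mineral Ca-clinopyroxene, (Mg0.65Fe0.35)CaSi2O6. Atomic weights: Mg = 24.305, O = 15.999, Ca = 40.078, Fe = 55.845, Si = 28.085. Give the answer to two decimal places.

8.59 weight percent

Molar mass of (Mg0.65Fe0.35)CaSi2O6: 0.65×24.305 + 0.35×55.845 + 1×40.078 + 2×28.085 + 6×15.999 = 227.586 g/mol.
Mass of Fe per formula unit: 0.35 × 55.845 = 19.546 g.
Weight fraction Fe = 19.546 / 227.586 = 0.0859.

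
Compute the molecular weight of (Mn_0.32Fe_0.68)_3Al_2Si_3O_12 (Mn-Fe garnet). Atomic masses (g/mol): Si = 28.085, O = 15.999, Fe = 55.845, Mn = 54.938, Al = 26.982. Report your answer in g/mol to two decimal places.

496.87 g/mol

The formula mass is the sum 0.96×54.938 + 2.04×55.845 + 2×26.982 + 3×28.085 + 12×15.999.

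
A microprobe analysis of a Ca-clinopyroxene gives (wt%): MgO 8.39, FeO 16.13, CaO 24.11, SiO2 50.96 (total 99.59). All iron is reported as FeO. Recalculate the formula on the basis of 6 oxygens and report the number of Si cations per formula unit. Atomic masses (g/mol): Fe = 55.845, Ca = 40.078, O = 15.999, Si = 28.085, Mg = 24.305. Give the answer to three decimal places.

MgO: 8.39/40.304 = 0.20817 mol → 0.20817 mol Mg, 0.20817 mol O.
FeO: 16.13/71.844 = 0.22451 mol → 0.22451 mol Fe, 0.22451 mol O.
CaO: 24.11/56.077 = 0.42994 mol → 0.42994 mol Ca, 0.42994 mol O.
SiO2: 50.96/60.083 = 0.84816 mol → 0.84816 mol Si, 1.69632 mol O.
Total oxygen = 2.55894 mol. Normalization factor = 6/2.55894 = 2.34472.
Si per 6 O = 0.84816 × 2.34472 = 1.989.

1.989 Si apfu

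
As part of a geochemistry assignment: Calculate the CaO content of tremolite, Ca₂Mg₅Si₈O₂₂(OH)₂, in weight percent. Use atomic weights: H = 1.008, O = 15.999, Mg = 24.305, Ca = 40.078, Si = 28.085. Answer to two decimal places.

Molar mass of Ca₂Mg₅Si₈O₂₂(OH)₂ = 2*40.078 + 5*24.305 + 8*28.085 + 24*15.999 + 2*1.008 = 812.353 g/mol.
Each formula unit contains 2 Ca, equivalent to 2/1 = 2.0000 mol CaO.
M(CaO) = 1×40.078 + 1×15.999 = 56.077 g/mol.
Mass of CaO per formula unit = 2.0000 × 56.077 = 112.154 g.
CaO wt% = 112.154 / 812.353 × 100 = 13.81%.

13.81 wt%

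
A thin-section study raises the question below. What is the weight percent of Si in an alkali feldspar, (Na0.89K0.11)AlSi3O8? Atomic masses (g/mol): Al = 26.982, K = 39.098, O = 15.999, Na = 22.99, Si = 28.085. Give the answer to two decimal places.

M((Na0.89K0.11)AlSi3O8) = 263.991 g/mol.
Si contributes 3 × 28.085 = 84.255 g per mole.
84.255/263.991 = 0.3192 → 31.92%.

31.92 mass %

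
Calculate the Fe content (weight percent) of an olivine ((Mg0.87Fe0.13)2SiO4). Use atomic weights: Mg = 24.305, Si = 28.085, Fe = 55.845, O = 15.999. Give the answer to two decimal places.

Formula mass = 1.74*24.305 + 0.26*55.845 + 1*28.085 + 4*15.999 = 148.891 g/mol, of which 14.520 g is Fe.
So Fe makes up 14.520/148.891 = 0.0975 of the mass, i.e. 9.75%.

9.75 weight percent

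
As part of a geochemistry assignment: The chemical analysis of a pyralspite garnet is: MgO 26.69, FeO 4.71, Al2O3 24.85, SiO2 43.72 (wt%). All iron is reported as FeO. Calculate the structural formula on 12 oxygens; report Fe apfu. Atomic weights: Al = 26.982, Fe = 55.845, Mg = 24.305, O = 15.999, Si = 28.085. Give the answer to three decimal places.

0.270 Fe apfu

MgO: 26.69/40.304 = 0.66222 mol → 0.66222 mol Mg, 0.66222 mol O.
FeO: 4.71/71.844 = 0.06556 mol → 0.06556 mol Fe, 0.06556 mol O.
Al2O3: 24.85/101.961 = 0.24372 mol → 0.48744 mol Al, 0.73116 mol O.
SiO2: 43.72/60.083 = 0.72766 mol → 0.72766 mol Si, 1.45532 mol O.
Total oxygen = 2.91426 mol. Normalization factor = 12/2.91426 = 4.11768.
Fe per 12 O = 0.06556 × 4.11768 = 0.270.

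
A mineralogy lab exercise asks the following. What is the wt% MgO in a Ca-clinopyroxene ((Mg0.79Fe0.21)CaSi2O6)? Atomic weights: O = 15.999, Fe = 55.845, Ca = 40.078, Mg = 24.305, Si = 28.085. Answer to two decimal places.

14.27 wt%

Formula mass = 223.170 g/mol.
0.79 Mg → 0.7900 mol MgO per formula unit; M(MgO) = 40.304, so MgO mass = 31.840 g.
31.840/223.170 × 100 = 14.27 wt%.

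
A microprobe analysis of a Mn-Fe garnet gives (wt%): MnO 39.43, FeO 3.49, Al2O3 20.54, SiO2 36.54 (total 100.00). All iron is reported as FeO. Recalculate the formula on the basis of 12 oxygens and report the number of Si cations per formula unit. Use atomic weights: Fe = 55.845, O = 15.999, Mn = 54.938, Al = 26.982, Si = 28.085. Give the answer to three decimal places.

3.009 Si apfu

MnO (M=70.937): mol = 0.55585; Mn = 0.55585, O = 0.55585.
FeO (M=71.844): mol = 0.04858; Fe = 0.04858, O = 0.04858.
Al2O3 (M=101.961): mol = 0.20145; Al = 0.40290, O = 0.60435.
SiO2 (M=60.083): mol = 0.60816; Si = 0.60816, O = 1.21632.
ΣO = 2.42510; factor = 12/ΣO = 4.94825.
Si apfu = 0.60816 × 4.94825 = 3.009.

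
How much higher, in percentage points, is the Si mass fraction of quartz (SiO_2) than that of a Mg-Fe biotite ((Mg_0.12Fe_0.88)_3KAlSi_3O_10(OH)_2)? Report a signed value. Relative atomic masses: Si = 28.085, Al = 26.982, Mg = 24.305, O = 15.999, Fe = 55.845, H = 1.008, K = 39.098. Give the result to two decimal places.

Si in SiO_2: molar mass 60.083 g/mol; 1×28.085 = 28.085 g → 46.74 wt%.
Si in (Mg_0.12Fe_0.88)_3KAlSi_3O_10(OH)_2: molar mass 500.520 g/mol; 3×28.085 = 84.255 g → 16.83 wt%.
Difference = 46.74 − 16.83 = 29.91 percentage points.

29.91 percentage points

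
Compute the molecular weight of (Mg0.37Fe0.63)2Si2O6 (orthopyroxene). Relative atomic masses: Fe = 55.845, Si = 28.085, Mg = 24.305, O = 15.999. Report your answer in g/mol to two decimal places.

Mg: 0.74 × 24.305 = 17.9857
Fe: 1.26 × 55.845 = 70.3647
Si: 2 × 28.085 = 56.1700
O: 6 × 15.999 = 95.9940
Summing the contributions gives the formula mass.

240.51 g/mol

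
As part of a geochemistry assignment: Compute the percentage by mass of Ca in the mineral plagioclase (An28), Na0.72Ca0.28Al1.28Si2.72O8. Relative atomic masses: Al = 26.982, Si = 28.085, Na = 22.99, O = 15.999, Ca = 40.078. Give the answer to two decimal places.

4.21 weight percent

Molar mass of Na0.72Ca0.28Al1.28Si2.72O8: 0.72*22.99 + 0.28*40.078 + 1.28*26.982 + 2.72*28.085 + 8*15.999 = 266.695 g/mol.
Mass of Ca per formula unit: 0.28 × 40.078 = 11.222 g.
Weight fraction Ca = 11.222 / 266.695 = 0.0421.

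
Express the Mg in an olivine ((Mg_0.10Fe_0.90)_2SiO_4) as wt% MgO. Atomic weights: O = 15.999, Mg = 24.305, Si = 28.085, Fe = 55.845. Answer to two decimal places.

4.08 wt%

Formula mass = 197.463 g/mol.
0.20 Mg → 0.2000 mol MgO per formula unit; M(MgO) = 40.304, so MgO mass = 8.061 g.
8.061/197.463 × 100 = 4.08 wt%.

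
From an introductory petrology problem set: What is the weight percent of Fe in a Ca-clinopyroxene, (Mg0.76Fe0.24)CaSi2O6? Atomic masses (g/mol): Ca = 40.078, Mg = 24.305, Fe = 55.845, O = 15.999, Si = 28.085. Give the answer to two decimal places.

M((Mg0.76Fe0.24)CaSi2O6) = 224.117 g/mol.
Fe contributes 0.24 × 55.845 = 13.403 g per mole.
13.403/224.117 = 0.0598 → 5.98%.

5.98 mass %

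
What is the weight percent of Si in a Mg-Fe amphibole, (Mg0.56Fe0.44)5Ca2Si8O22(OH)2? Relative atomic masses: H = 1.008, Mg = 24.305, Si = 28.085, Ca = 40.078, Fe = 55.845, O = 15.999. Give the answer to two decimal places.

M((Mg0.56Fe0.44)5Ca2Si8O22(OH)2) = 881.741 g/mol.
Si contributes 8 × 28.085 = 224.680 g per mole.
224.680/881.741 = 0.2548 → 25.48%.

25.48 mass %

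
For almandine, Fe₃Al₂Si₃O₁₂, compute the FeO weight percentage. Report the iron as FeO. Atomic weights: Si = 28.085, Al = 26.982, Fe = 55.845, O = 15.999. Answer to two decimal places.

43.30 wt%

Molar mass of Fe₃Al₂Si₃O₁₂ = 3·55.845 + 2·26.982 + 3·28.085 + 12·15.999 = 497.742 g/mol.
Each formula unit contains 3 Fe, equivalent to 3/1 = 3.0000 mol FeO.
M(FeO) = 1×55.845 + 1×15.999 = 71.844 g/mol.
Mass of FeO per formula unit = 3.0000 × 71.844 = 215.532 g.
FeO wt% = 215.532 / 497.742 × 100 = 43.30%.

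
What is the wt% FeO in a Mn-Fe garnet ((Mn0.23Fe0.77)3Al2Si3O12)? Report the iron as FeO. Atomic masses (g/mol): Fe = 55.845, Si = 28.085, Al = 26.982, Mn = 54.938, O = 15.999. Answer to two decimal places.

Formula mass = 497.116 g/mol.
2.31 Fe → 2.3100 mol FeO per formula unit; M(FeO) = 71.844, so FeO mass = 165.960 g.
165.960/497.116 × 100 = 33.38 wt%.

33.38 wt%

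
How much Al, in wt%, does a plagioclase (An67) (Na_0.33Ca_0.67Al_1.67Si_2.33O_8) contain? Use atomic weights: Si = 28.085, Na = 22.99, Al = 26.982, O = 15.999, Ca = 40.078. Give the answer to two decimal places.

M(Na_0.33Ca_0.67Al_1.67Si_2.33O_8) = 272.929 g/mol.
Al contributes 1.67 × 26.982 = 45.060 g per mole.
45.060/272.929 = 0.1651 → 16.51%.

16.51 wt%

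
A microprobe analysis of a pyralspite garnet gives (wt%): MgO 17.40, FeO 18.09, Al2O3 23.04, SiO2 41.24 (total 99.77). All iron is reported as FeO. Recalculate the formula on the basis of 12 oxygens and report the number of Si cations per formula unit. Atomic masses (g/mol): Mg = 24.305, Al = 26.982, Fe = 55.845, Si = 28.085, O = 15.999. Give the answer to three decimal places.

3.012 Si apfu

MgO: 17.40/40.304 = 0.43172 mol → 0.43172 mol Mg, 0.43172 mol O.
FeO: 18.09/71.844 = 0.25180 mol → 0.25180 mol Fe, 0.25180 mol O.
Al2O3: 23.04/101.961 = 0.22597 mol → 0.45194 mol Al, 0.67791 mol O.
SiO2: 41.24/60.083 = 0.68638 mol → 0.68638 mol Si, 1.37276 mol O.
Total oxygen = 2.73419 mol. Normalization factor = 12/2.73419 = 4.38887.
Si per 12 O = 0.68638 × 4.38887 = 3.012.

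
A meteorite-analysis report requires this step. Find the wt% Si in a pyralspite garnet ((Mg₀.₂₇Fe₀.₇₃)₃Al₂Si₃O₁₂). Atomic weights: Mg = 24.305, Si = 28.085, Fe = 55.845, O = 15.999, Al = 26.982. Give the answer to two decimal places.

M((Mg₀.₂₇Fe₀.₇₃)₃Al₂Si₃O₁₂) = 472.195 g/mol.
Si contributes 3 × 28.085 = 84.255 g per mole.
84.255/472.195 = 0.1784 → 17.84%.

17.84 mass %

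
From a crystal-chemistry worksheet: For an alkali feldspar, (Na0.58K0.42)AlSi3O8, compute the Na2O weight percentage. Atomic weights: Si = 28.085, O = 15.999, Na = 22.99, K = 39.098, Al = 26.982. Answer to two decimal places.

Formula mass = 268.984 g/mol.
0.58 Na → 0.2900 mol Na2O per formula unit; M(Na2O) = 61.979, so Na2O mass = 17.974 g.
17.974/268.984 × 100 = 6.68 wt%.

6.68 wt%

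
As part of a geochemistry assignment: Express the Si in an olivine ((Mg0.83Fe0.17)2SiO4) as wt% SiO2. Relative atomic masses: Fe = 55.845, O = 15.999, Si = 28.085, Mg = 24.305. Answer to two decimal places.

39.68 wt%

Molar mass of (Mg0.83Fe0.17)2SiO4 = 1.66·24.305 + 0.34·55.845 + 1·28.085 + 4·15.999 = 151.415 g/mol.
Each formula unit contains 1 Si, equivalent to 1/1 = 1.0000 mol SiO2.
M(SiO2) = 1×28.085 + 2×15.999 = 60.083 g/mol.
Mass of SiO2 per formula unit = 1.0000 × 60.083 = 60.083 g.
SiO2 wt% = 60.083 / 151.415 × 100 = 39.68%.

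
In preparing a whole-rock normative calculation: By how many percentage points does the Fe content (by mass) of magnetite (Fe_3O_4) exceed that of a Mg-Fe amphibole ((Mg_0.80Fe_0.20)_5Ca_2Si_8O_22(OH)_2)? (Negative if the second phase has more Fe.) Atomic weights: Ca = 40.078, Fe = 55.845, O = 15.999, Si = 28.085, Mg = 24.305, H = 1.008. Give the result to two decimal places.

Fe in Fe_3O_4: molar mass 231.531 g/mol; 3×55.845 = 167.535 g → 72.36 wt%.
Fe in (Mg_0.80Fe_0.20)_5Ca_2Si_8O_22(OH)_2: molar mass 843.893 g/mol; 1×55.845 = 55.845 g → 6.62 wt%.
Difference = 72.36 − 6.62 = 65.74 percentage points.

65.74 percentage points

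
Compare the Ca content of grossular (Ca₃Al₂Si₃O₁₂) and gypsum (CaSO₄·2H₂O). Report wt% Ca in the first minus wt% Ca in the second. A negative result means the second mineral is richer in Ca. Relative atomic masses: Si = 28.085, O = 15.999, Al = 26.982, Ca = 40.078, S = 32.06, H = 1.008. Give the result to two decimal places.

3.41 percentage points

M(Ca₃Al₂Si₃O₁₂) = 450.441 g/mol, so wt% Ca = 120.234/450.441 × 100 = 26.69%.
M(CaSO₄·2H₂O) = 172.164 g/mol, so wt% Ca = 40.078/172.164 × 100 = 23.28%.
26.69 − 23.28 = 3.41 pp.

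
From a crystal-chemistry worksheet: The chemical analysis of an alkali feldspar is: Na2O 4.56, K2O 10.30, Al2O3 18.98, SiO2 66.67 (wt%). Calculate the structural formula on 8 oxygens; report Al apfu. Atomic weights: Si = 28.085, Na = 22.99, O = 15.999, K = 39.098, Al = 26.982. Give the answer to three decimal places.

Na2O: 4.56/61.979 = 0.07357 mol → 0.14714 mol Na, 0.07357 mol O.
K2O: 10.30/94.195 = 0.10935 mol → 0.21870 mol K, 0.10935 mol O.
Al2O3: 18.98/101.961 = 0.18615 mol → 0.37230 mol Al, 0.55845 mol O.
SiO2: 66.67/60.083 = 1.10963 mol → 1.10963 mol Si, 2.21926 mol O.
Total oxygen = 2.96063 mol. Normalization factor = 8/2.96063 = 2.70213.
Al per 8 O = 0.37230 × 2.70213 = 1.006.

1.006 Al apfu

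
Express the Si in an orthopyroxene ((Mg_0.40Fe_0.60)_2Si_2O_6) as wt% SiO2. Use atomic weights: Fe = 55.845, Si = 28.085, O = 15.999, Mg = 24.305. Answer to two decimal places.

Formula mass = 238.622 g/mol.
2 Si → 2.0000 mol SiO2 per formula unit; M(SiO2) = 60.083, so SiO2 mass = 120.166 g.
120.166/238.622 × 100 = 50.36 wt%.

50.36 wt%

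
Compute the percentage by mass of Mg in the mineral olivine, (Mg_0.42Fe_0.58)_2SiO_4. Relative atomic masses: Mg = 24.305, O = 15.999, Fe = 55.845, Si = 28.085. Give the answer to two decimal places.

Molar mass of (Mg_0.42Fe_0.58)_2SiO_4: 0.84·24.305 + 1.16·55.845 + 1·28.085 + 4·15.999 = 177.277 g/mol.
Mass of Mg per formula unit: 0.84 × 24.305 = 20.416 g.
Weight fraction Mg = 20.416 / 177.277 = 0.1152.

11.52 wt%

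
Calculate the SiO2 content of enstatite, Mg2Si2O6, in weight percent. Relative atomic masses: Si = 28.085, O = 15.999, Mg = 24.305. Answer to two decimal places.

59.85 wt%

Molar mass of Mg2Si2O6 = 2×24.305 + 2×28.085 + 6×15.999 = 200.774 g/mol.
Each formula unit contains 2 Si, equivalent to 2/1 = 2.0000 mol SiO2.
M(SiO2) = 1×28.085 + 2×15.999 = 60.083 g/mol.
Mass of SiO2 per formula unit = 2.0000 × 60.083 = 120.166 g.
SiO2 wt% = 120.166 / 200.774 × 100 = 59.85%.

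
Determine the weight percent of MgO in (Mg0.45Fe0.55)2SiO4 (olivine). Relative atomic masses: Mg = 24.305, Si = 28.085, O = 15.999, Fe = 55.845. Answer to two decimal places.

M((Mg0.45Fe0.55)2SiO4) = 175.385 g/mol; M(MgO) = 40.304 g/mol.
Moles MgO per formula unit = 0.90 Mg ÷ 1 = 0.9000.
MgO fraction = (0.9000 × 40.304) / 175.385 = 36.274/175.385 = 0.2068.

20.68 wt%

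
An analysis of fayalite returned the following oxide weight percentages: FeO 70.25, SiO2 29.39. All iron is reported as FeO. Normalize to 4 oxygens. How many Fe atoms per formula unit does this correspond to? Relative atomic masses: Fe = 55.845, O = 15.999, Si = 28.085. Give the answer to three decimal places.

70.25 wt% FeO ÷ 71.844 g/mol = 0.97781 mol, giving 0.97781 Fe and 0.97781 O.
29.39 wt% SiO2 ÷ 60.083 g/mol = 0.48916 mol, giving 0.48916 Si and 0.97832 O.
Oxygen sums to 1.95613; scaling by 4/1.95613 = 2.04485 puts the formula on 4 O.
Fe: 0.97781 × 2.04485 = 1.999 atoms per formula unit.

1.999 Fe apfu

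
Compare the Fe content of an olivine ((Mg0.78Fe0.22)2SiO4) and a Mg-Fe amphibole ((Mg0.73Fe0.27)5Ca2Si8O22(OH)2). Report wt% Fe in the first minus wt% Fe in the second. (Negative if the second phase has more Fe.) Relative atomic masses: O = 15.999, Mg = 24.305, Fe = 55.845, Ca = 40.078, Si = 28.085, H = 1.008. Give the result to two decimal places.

7.08 percentage points

First mineral: 24.572 g Fe in 154.569 g formula = 15.90 wt% Fe.
Second mineral: 75.391 g Fe in 854.932 g formula = 8.82 wt% Fe.
15.90% − 8.82% gives a difference of 7.08 percentage points.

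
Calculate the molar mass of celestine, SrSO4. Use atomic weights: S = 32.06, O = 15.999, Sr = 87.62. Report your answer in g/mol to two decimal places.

Sr: 1 × 87.62 = 87.6200
S: 1 × 32.06 = 32.0600
O: 4 × 15.999 = 63.9960
Summing the contributions gives the formula mass.

183.68 g/mol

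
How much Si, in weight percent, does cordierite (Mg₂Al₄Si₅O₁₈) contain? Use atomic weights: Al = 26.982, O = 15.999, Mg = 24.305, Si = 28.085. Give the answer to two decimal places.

Formula mass = 2·24.305 + 4·26.982 + 5·28.085 + 18·15.999 = 584.945 g/mol, of which 140.425 g is Si.
So Si makes up 140.425/584.945 = 0.2401 of the mass, i.e. 24.01%.

24.01 weight percent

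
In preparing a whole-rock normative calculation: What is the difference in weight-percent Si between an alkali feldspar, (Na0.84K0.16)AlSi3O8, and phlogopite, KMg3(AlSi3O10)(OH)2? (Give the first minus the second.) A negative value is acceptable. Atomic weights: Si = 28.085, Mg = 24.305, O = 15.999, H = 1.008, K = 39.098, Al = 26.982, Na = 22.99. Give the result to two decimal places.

11.63 percentage points

First mineral: 84.255 g Si in 264.796 g formula = 31.82 wt% Si.
Second mineral: 84.255 g Si in 417.254 g formula = 20.19 wt% Si.
31.82% − 20.19% gives a difference of 11.63 percentage points.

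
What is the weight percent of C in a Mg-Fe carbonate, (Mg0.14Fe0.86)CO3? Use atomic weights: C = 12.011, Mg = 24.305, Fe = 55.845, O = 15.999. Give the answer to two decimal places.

Formula mass = 0.14·24.305 + 0.86·55.845 + 1·12.011 + 3·15.999 = 111.437 g/mol, of which 12.011 g is C.
So C makes up 12.011/111.437 = 0.1078 of the mass, i.e. 10.78%.

10.78 weight percent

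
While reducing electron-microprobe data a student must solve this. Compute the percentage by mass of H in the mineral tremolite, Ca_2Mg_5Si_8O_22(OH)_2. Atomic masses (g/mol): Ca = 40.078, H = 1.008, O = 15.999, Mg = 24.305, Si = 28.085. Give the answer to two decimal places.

0.25 weight percent

Formula mass = 2·40.078 + 5·24.305 + 8·28.085 + 24·15.999 + 2·1.008 = 812.353 g/mol, of which 2.016 g is H.
So H makes up 2.016/812.353 = 0.0025 of the mass, i.e. 0.25%.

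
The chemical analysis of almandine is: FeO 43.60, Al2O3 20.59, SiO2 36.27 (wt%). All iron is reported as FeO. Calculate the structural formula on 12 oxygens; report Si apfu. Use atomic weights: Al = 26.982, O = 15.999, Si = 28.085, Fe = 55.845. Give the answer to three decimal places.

FeO: 43.60/71.844 = 0.60687 mol → 0.60687 mol Fe, 0.60687 mol O.
Al2O3: 20.59/101.961 = 0.20194 mol → 0.40388 mol Al, 0.60582 mol O.
SiO2: 36.27/60.083 = 0.60366 mol → 0.60366 mol Si, 1.20732 mol O.
Total oxygen = 2.42001 mol. Normalization factor = 12/2.42001 = 4.95866.
Si per 12 O = 0.60366 × 4.95866 = 2.993.

2.993 Si apfu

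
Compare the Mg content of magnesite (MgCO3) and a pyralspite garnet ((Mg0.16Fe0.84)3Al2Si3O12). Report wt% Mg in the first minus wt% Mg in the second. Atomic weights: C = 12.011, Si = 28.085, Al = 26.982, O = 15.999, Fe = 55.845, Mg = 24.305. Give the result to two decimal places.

First mineral: 24.305 g Mg in 84.313 g formula = 28.83 wt% Mg.
Second mineral: 11.666 g Mg in 482.603 g formula = 2.42 wt% Mg.
28.83% − 2.42% gives a difference of 26.41 percentage points.

26.41 percentage points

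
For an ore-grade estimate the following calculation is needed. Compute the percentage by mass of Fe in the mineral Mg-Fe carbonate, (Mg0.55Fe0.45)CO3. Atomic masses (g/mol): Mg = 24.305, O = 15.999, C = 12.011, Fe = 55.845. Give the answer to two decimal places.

25.51 wt%

Formula mass = 0.55×24.305 + 0.45×55.845 + 1×12.011 + 3×15.999 = 98.506 g/mol, of which 25.130 g is Fe.
So Fe makes up 25.130/98.506 = 0.2551 of the mass, i.e. 25.51%.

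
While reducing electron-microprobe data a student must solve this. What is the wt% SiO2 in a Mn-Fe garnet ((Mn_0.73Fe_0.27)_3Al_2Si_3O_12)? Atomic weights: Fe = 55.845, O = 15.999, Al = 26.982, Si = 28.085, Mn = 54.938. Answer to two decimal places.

36.36 wt%

Formula mass = 495.756 g/mol.
3 Si → 3.0000 mol SiO2 per formula unit; M(SiO2) = 60.083, so SiO2 mass = 180.249 g.
180.249/495.756 × 100 = 36.36 wt%.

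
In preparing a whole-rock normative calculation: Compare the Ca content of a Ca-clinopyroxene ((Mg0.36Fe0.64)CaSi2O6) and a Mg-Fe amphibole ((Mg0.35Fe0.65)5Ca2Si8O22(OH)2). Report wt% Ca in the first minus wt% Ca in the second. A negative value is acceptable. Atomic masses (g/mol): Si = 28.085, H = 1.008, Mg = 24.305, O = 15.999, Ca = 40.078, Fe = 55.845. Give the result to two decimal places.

First mineral: 40.078 g Ca in 236.733 g formula = 16.93 wt% Ca.
Second mineral: 80.156 g Ca in 914.858 g formula = 8.76 wt% Ca.
16.93% − 8.76% gives a difference of 8.17 percentage points.

8.17 percentage points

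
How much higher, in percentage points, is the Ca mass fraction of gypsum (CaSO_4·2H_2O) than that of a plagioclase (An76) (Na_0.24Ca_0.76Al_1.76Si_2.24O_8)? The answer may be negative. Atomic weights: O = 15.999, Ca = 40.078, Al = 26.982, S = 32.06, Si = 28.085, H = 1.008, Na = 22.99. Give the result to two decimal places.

12.18 percentage points

M(CaSO_4·2H_2O) = 172.164 g/mol, so wt% Ca = 40.078/172.164 × 100 = 23.28%.
M(Na_0.24Ca_0.76Al_1.76Si_2.24O_8) = 274.368 g/mol, so wt% Ca = 30.459/274.368 × 100 = 11.10%.
23.28 − 11.10 = 12.18 pp.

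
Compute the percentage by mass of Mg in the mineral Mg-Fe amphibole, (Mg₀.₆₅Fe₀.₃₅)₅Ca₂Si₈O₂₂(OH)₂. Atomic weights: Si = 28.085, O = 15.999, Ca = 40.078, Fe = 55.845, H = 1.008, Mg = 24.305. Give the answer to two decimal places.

9.11 wt%

Formula mass = 3.25·24.305 + 1.75·55.845 + 2·40.078 + 8·28.085 + 24·15.999 + 2·1.008 = 867.548 g/mol, of which 78.991 g is Mg.
So Mg makes up 78.991/867.548 = 0.0911 of the mass, i.e. 9.11%.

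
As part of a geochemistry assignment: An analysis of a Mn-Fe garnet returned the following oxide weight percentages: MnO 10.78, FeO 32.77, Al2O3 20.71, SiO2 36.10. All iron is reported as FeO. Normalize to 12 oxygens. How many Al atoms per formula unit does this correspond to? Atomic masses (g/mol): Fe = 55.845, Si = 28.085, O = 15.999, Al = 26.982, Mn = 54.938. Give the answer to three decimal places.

2.015 Al apfu

10.78 wt% MnO ÷ 70.937 g/mol = 0.15197 mol, giving 0.15197 Mn and 0.15197 O.
32.77 wt% FeO ÷ 71.844 g/mol = 0.45613 mol, giving 0.45613 Fe and 0.45613 O.
20.71 wt% Al2O3 ÷ 101.961 g/mol = 0.20312 mol, giving 0.40624 Al and 0.60936 O.
36.10 wt% SiO2 ÷ 60.083 g/mol = 0.60084 mol, giving 0.60084 Si and 1.20168 O.
Oxygen sums to 2.41914; scaling by 12/2.41914 = 4.96044 puts the formula on 12 O.
Al: 0.40624 × 4.96044 = 2.015 atoms per formula unit.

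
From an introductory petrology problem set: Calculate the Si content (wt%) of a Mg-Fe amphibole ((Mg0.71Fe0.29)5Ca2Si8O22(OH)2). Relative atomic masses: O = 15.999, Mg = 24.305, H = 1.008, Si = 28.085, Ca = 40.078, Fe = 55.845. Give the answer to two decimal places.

26.18 wt%

Molar mass of (Mg0.71Fe0.29)5Ca2Si8O22(OH)2: 3.55·24.305 + 1.45·55.845 + 2·40.078 + 8·28.085 + 24·15.999 + 2·1.008 = 858.086 g/mol.
Mass of Si per formula unit: 8 × 28.085 = 224.680 g.
Weight fraction Si = 224.680 / 858.086 = 0.2618.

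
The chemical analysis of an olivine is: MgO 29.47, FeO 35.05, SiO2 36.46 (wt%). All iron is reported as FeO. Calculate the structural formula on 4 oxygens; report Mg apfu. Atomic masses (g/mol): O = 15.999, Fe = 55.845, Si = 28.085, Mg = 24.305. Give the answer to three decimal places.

1.202 Mg apfu

MgO (M=40.304): mol = 0.73119; Mg = 0.73119, O = 0.73119.
FeO (M=71.844): mol = 0.48786; Fe = 0.48786, O = 0.48786.
SiO2 (M=60.083): mol = 0.60683; Si = 0.60683, O = 1.21366.
ΣO = 2.43271; factor = 4/ΣO = 1.64426.
Mg apfu = 0.73119 × 1.64426 = 1.202.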